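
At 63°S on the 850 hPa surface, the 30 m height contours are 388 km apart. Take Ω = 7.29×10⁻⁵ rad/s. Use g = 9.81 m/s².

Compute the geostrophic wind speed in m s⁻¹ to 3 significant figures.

Coriolis parameter at 63°S:
f = 2Ω sin φ = 2 × 7.29×10⁻⁵ × sin 63° = 1.30×10⁻⁴ s⁻¹
Height gradient: |∂Z/∂n| = 30 m / 388000 m = 7.73×10⁻⁵
On a pressure surface, geostrophic balance gives V_g = (g/f)|∂Z/∂n|:
V_g = 9.81 × 7.73×10⁻⁵ / 1.30×10⁻⁴ = 5.84 m/s

5.84 m s⁻¹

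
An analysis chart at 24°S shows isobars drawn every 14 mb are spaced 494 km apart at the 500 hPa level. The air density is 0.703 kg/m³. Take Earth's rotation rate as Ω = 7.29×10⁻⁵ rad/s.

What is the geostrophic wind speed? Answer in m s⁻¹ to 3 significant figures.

68.0 m s⁻¹

Coriolis parameter at 24°S:
f = 2Ω sin φ = 2 × 7.29×10⁻⁵ × sin 24° = 5.93×10⁻⁵ s⁻¹
Pressure gradient: |∂P/∂n| = 1400 Pa / 494000 m = 2.83×10⁻³ Pa/m
Geostrophic balance (pressure-gradient force = Coriolis force):
V_g = (1/(fρ)) |∂P/∂n| = 2.83×10⁻³ / (5.93×10⁻⁵ × 0.703) = 68.0 m/s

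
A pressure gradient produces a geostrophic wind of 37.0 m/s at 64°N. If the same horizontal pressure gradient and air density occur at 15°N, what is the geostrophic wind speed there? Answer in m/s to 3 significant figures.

With the same pressure gradient and density, V_g ∝ 1/f ∝ 1/sin φ.
V₂ = V₁ · sin φ₁ / sin φ₂ = 37.0 × sin 64° / sin 15°
V₂ = 37.0 × 0.8988/0.2588 = 128 m/s

128 m/s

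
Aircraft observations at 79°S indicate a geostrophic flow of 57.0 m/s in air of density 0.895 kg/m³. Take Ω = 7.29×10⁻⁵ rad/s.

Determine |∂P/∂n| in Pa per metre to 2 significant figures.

Coriolis parameter at 79°S:
f = 2Ω sin φ = 2 × 7.29×10⁻⁵ × sin 79° = 1.43×10⁻⁴ s⁻¹
Geostrophic balance rearranged: |∂P/∂n| = f ρ V_g
|∂P/∂n| = 1.43×10⁻⁴ × 0.895 × 57.0 = 7.30×10⁻³ Pa/m

7.3×10⁻³ Pa/m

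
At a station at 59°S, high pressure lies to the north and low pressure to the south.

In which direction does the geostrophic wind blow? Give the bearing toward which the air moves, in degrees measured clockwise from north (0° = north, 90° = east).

The pressure-gradient force points toward the south (bearing 180°).
Geostrophic balance: in the Southern Hemisphere the Coriolis force deflects motion to the left, so the geostrophic wind blows 90° to the left of the pressure-gradient force (low pressure on the right).
Rotating 180° by 90° counterclockwise gives 090° — the wind blows toward the east.

090°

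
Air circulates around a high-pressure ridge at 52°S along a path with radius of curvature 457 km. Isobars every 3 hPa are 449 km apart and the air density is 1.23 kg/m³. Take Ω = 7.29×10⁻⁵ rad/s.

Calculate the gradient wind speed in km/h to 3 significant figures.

18.9 km/h

Coriolis parameter at 52°S:
f = 2Ω sin φ = 2 × 7.29×10⁻⁵ × sin 52° = 1.15×10⁻⁴ s⁻¹
Pressure gradient: |∂P/∂n| = 300 Pa / 449000 m = 6.68×10⁻⁴ Pa/m
Geostrophic speed: V_g = |∂P/∂n|/(fρ) = 6.68×10⁻⁴/(1.15×10⁻⁴ × 1.23) = 4.73 m/s
Around a high, pressure-gradient force acts outward with centrifugal, so Coriolis balances both:
fV = (1/ρ)|∂P/∂n| + V²/R  →  V² − fR·V + fR·V_g = 0
With fR = 1.15×10⁻⁴ × 457×10³ m = 52.5 m/s:
V = [fR − √((fR)² − 4 fR V_g)]/2 = [52.5 − √(52.5² − 4×52.5×4.73)]/2 = 5.25 m/s
Supergeostrophic (V > V_g = 4.73 m/s), as expected around a high.
Converting: 5.25 m/s × 3.6 = 18.9 km/h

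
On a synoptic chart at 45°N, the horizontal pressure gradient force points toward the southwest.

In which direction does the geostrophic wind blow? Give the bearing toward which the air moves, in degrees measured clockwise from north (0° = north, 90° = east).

315°

The pressure-gradient force points toward the southwest (bearing 225°).
Geostrophic balance: in the Northern Hemisphere the Coriolis force deflects motion to the right, so the geostrophic wind blows 90° to the right of the pressure-gradient force (low pressure on the left).
Rotating 225° by 90° clockwise gives 315° — the wind blows toward the northwest.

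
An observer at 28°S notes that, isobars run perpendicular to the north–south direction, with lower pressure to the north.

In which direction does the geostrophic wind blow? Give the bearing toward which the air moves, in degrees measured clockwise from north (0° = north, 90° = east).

270°

The pressure-gradient force points toward the north (bearing 000°).
Geostrophic balance: in the Southern Hemisphere the Coriolis force deflects motion to the left, so the geostrophic wind blows 90° to the left of the pressure-gradient force (low pressure on the right).
Rotating 000° by 90° counterclockwise gives 270° — the wind blows toward the west.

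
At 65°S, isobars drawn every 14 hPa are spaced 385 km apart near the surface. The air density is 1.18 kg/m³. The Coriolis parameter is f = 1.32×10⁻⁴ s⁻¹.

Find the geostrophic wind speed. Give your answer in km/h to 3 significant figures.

84.0 km/h

Pressure gradient: |∂P/∂n| = 1400 Pa / 385000 m = 3.64×10⁻³ Pa/m
Geostrophic balance (pressure-gradient force = Coriolis force):
V_g = (1/(fρ)) |∂P/∂n| = 3.64×10⁻³ / (1.32×10⁻⁴ × 1.18) = 23.3 m/s
Converting: 23.3 m/s × 3.6 = 84.0 km/h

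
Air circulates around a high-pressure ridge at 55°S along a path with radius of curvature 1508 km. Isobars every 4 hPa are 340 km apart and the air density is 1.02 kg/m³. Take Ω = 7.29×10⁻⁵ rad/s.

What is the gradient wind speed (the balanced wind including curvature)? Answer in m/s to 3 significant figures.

Coriolis parameter at 55°S:
f = 2Ω sin φ = 2 × 7.29×10⁻⁵ × sin 55° = 1.19×10⁻⁴ s⁻¹
Pressure gradient: |∂P/∂n| = 400 Pa / 340000 m = 1.18×10⁻³ Pa/m
Geostrophic speed: V_g = |∂P/∂n|/(fρ) = 1.18×10⁻³/(1.19×10⁻⁴ × 1.02) = 9.66 m/s
Around a high, pressure-gradient force acts outward with centrifugal, so Coriolis balances both:
fV = (1/ρ)|∂P/∂n| + V²/R  →  V² − fR·V + fR·V_g = 0
With fR = 1.19×10⁻⁴ × 1508×10³ m = 180 m/s:
V = [fR − √((fR)² − 4 fR V_g)]/2 = [180 − √(180² − 4×180×9.66)]/2 = 10.2 m/s
Supergeostrophic (V > V_g = 9.66 m/s), as expected around a high.

10.2 m/s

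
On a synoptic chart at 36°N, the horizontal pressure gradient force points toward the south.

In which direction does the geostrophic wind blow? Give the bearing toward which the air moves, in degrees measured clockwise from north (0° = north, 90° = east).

270°

The pressure-gradient force points toward the south (bearing 180°).
Geostrophic balance: in the Northern Hemisphere the Coriolis force deflects motion to the right, so the geostrophic wind blows 90° to the right of the pressure-gradient force (low pressure on the left).
Rotating 180° by 90° clockwise gives 270° — the wind blows toward the west.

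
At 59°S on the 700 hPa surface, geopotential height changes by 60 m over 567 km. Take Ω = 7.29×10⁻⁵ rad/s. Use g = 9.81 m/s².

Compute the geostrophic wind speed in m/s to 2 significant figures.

Coriolis parameter at 59°S:
f = 2Ω sin φ = 2 × 7.29×10⁻⁵ × sin 59° = 1.25×10⁻⁴ s⁻¹
Height gradient: |∂Z/∂n| = 60 m / 567000 m = 1.06×10⁻⁴
On a pressure surface, geostrophic balance gives V_g = (g/f)|∂Z/∂n|:
V_g = 9.81 × 1.06×10⁻⁴ / 1.25×10⁻⁴ = 8.31 m/s

8.3 m/s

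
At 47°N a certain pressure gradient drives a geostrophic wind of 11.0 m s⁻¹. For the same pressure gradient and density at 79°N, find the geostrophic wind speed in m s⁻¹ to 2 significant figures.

8.2 m s⁻¹

With the same pressure gradient and density, V_g ∝ 1/f ∝ 1/sin φ.
V₂ = V₁ · sin φ₁ / sin φ₂ = 11.0 × sin 47° / sin 79°
V₂ = 11.0 × 0.7314/0.9816 = 8.2 m s⁻¹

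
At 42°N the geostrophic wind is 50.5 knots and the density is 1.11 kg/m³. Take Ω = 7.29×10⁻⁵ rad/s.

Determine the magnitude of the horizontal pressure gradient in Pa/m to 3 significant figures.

Coriolis parameter at 42°N:
f = 2Ω sin φ = 2 × 7.29×10⁻⁵ × sin 42° = 9.76×10⁻⁵ s⁻¹
Wind speed in SI: 50.5 knots = 26.0 m/s
Geostrophic balance rearranged: |∂P/∂n| = f ρ V_g
|∂P/∂n| = 9.76×10⁻⁵ × 1.11 × 26.0 = 2.81×10⁻³ Pa/m

2.81×10⁻³ Pa/m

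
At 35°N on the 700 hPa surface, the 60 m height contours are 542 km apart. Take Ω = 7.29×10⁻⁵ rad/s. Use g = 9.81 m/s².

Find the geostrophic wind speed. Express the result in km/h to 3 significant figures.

46.7 km/h

Coriolis parameter at 35°N:
f = 2Ω sin φ = 2 × 7.29×10⁻⁵ × sin 35° = 8.36×10⁻⁵ s⁻¹
Height gradient: |∂Z/∂n| = 60 m / 542000 m = 1.11×10⁻⁴
On a pressure surface, geostrophic balance gives V_g = (g/f)|∂Z/∂n|:
V_g = 9.81 × 1.11×10⁻⁴ / 8.36×10⁻⁵ = 13.0 m/s
Converting: 13.0 m/s × 3.6 = 46.7 km/h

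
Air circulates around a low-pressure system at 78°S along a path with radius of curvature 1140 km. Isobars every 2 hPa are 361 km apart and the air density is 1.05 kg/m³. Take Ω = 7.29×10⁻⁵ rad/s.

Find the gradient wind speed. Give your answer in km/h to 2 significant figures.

13 km/h

Coriolis parameter at 78°S:
f = 2Ω sin φ = 2 × 7.29×10⁻⁵ × sin 78° = 1.43×10⁻⁴ s⁻¹
Pressure gradient: |∂P/∂n| = 200 Pa / 361000 m = 5.54×10⁻⁴ Pa/m
Geostrophic speed: V_g = |∂P/∂n|/(fρ) = 5.54×10⁻⁴/(1.43×10⁻⁴ × 1.05) = 3.70 m/s
Around a low, centrifugal force acts outward with Coriolis, so pressure-gradient force balances both:
(1/ρ)|∂P/∂n| = fV + V²/R  →  V² + fR·V − fR·V_g = 0
With fR = 1.43×10⁻⁴ × 1140×10³ m = 163 m/s:
V = [−fR + √((fR)² + 4 fR V_g)]/2 = [−163 + √(163² + 4×163×3.7)]/2 = 3.62 m/s
Subgeostrophic (V < V_g = 3.7 m/s), as expected around a low.
Converting: 3.62 m/s × 3.6 = 13 km/h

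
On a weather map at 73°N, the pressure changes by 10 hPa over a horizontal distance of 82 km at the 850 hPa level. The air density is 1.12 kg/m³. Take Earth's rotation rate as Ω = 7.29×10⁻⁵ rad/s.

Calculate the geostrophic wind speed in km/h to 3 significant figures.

281 km/h

Coriolis parameter at 73°N:
f = 2Ω sin φ = 2 × 7.29×10⁻⁵ × sin 73° = 1.39×10⁻⁴ s⁻¹
Pressure gradient: |∂P/∂n| = 1000 Pa / 82000 m = 1.22×10⁻² Pa/m
Geostrophic balance (pressure-gradient force = Coriolis force):
V_g = (1/(fρ)) |∂P/∂n| = 1.22×10⁻² / (1.39×10⁻⁴ × 1.12) = 78.1 m/s
Converting: 78.1 m/s × 3.6 = 281 km/h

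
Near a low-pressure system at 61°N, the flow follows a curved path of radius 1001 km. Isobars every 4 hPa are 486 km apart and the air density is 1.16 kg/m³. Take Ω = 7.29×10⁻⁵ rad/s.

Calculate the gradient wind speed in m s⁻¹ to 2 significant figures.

Coriolis parameter at 61°N:
f = 2Ω sin φ = 2 × 7.29×10⁻⁵ × sin 61° = 1.28×10⁻⁴ s⁻¹
Pressure gradient: |∂P/∂n| = 400 Pa / 486000 m = 8.23×10⁻⁴ Pa/m
Geostrophic speed: V_g = |∂P/∂n|/(fρ) = 8.23×10⁻⁴/(1.28×10⁻⁴ × 1.16) = 5.56 m/s
Around a low, centrifugal force acts outward with Coriolis, so pressure-gradient force balances both:
(1/ρ)|∂P/∂n| = fV + V²/R  →  V² + fR·V − fR·V_g = 0
With fR = 1.28×10⁻⁴ × 1001×10³ m = 128 m/s:
V = [−fR + √((fR)² + 4 fR V_g)]/2 = [−128 + √(128² + 4×128×5.56)]/2 = 5.34 m/s
Subgeostrophic (V < V_g = 5.56 m/s), as expected around a low.

5.3 m s⁻¹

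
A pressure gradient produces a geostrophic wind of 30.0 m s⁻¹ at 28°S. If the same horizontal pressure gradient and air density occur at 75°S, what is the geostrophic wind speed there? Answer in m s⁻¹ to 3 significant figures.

14.6 m s⁻¹

With the same pressure gradient and density, V_g ∝ 1/f ∝ 1/sin φ.
V₂ = V₁ · sin φ₁ / sin φ₂ = 30.0 × sin 28° / sin 75°
V₂ = 30.0 × 0.4695/0.9659 = 14.6 m s⁻¹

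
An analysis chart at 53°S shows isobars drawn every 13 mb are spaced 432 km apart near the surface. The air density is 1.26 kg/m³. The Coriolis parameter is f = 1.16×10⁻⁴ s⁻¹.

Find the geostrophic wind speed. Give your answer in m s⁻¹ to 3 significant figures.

20.6 m s⁻¹

Pressure gradient: |∂P/∂n| = 1300 Pa / 432000 m = 3.01×10⁻³ Pa/m
Geostrophic balance (pressure-gradient force = Coriolis force):
V_g = (1/(fρ)) |∂P/∂n| = 3.01×10⁻³ / (1.16×10⁻⁴ × 1.26) = 20.6 m/s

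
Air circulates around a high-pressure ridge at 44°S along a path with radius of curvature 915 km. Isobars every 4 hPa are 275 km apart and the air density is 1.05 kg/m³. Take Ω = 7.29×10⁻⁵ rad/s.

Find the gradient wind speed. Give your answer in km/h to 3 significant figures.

Coriolis parameter at 44°S:
f = 2Ω sin φ = 2 × 7.29×10⁻⁵ × sin 44° = 1.01×10⁻⁴ s⁻¹
Pressure gradient: |∂P/∂n| = 400 Pa / 275000 m = 1.45×10⁻³ Pa/m
Geostrophic speed: V_g = |∂P/∂n|/(fρ) = 1.45×10⁻³/(1.01×10⁻⁴ × 1.05) = 13.7 m/s
Around a high, pressure-gradient force acts outward with centrifugal, so Coriolis balances both:
fV = (1/ρ)|∂P/∂n| + V²/R  →  V² − fR·V + fR·V_g = 0
With fR = 1.01×10⁻⁴ × 915×10³ m = 92.7 m/s:
V = [fR − √((fR)² − 4 fR V_g)]/2 = [92.7 − √(92.7² − 4×92.7×13.7)]/2 = 16.7 m/s
Supergeostrophic (V > V_g = 13.7 m/s), as expected around a high.
Converting: 16.7 m/s × 3.6 = 60.0 km/h

60.0 km/h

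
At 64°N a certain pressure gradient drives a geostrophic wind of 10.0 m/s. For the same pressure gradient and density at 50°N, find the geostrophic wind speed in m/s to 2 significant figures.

With the same pressure gradient and density, V_g ∝ 1/f ∝ 1/sin φ.
V₂ = V₁ · sin φ₁ / sin φ₂ = 10.0 × sin 64° / sin 50°
V₂ = 10.0 × 0.8988/0.7660 = 12 m/s

12 m/s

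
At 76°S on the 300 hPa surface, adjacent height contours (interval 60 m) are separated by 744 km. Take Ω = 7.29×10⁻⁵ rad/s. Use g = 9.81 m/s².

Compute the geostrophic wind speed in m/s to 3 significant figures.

5.59 m/s

Coriolis parameter at 76°S:
f = 2Ω sin φ = 2 × 7.29×10⁻⁵ × sin 76° = 1.41×10⁻⁴ s⁻¹
Height gradient: |∂Z/∂n| = 60 m / 744000 m = 8.06×10⁻⁵
On a pressure surface, geostrophic balance gives V_g = (g/f)|∂Z/∂n|:
V_g = 9.81 × 8.06×10⁻⁵ / 1.41×10⁻⁴ = 5.59 m/s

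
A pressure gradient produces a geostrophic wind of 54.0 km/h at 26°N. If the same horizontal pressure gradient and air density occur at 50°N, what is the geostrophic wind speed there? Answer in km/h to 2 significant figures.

31 km/h

With the same pressure gradient and density, V_g ∝ 1/f ∝ 1/sin φ.
V₂ = V₁ · sin φ₁ / sin φ₂ = 54.0 × sin 26° / sin 50°
V₂ = 54.0 × 0.4384/0.7660 = 31 km/h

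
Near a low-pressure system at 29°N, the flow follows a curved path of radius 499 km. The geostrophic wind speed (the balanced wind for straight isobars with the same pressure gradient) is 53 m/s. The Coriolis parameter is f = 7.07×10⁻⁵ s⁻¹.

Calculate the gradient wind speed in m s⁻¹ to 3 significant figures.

Around a low, centrifugal force acts outward with Coriolis, so pressure-gradient force balances both:
(1/ρ)|∂P/∂n| = fV + V²/R  →  V² + fR·V − fR·V_g = 0
With fR = 7.07×10⁻⁵ × 499×10³ m = 35.3 m/s:
V = [−fR + √((fR)² + 4 fR V_g)]/2 = [−35.3 + √(35.3² + 4×35.3×53)]/2 = 29.1 m/s
Subgeostrophic (V < V_g = 53 m/s), as expected around a low.

29.1 m s⁻¹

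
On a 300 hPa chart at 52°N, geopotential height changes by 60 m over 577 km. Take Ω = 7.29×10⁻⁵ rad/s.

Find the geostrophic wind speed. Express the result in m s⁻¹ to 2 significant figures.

Coriolis parameter at 52°N:
f = 2Ω sin φ = 2 × 7.29×10⁻⁵ × sin 52° = 1.15×10⁻⁴ s⁻¹
Height gradient: |∂Z/∂n| = 60 m / 577000 m = 1.04×10⁻⁴
On a pressure surface, geostrophic balance gives V_g = (g/f)|∂Z/∂n|:
V_g = 9.81 × 1.04×10⁻⁴ / 1.15×10⁻⁴ = 8.88 m/s

8.9 m s⁻¹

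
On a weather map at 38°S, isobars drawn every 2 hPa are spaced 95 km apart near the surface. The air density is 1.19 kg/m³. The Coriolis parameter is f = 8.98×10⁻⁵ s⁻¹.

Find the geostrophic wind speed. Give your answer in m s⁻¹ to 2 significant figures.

Pressure gradient: |∂P/∂n| = 200 Pa / 95000 m = 2.11×10⁻³ Pa/m
Geostrophic balance (pressure-gradient force = Coriolis force):
V_g = (1/(fρ)) |∂P/∂n| = 2.11×10⁻³ / (8.98×10⁻⁵ × 1.19) = 19.7 m/s

20 m s⁻¹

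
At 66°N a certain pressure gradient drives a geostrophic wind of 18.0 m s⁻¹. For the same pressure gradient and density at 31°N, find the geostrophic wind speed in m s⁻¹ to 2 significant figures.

32 m s⁻¹

With the same pressure gradient and density, V_g ∝ 1/f ∝ 1/sin φ.
V₂ = V₁ · sin φ₁ / sin φ₂ = 18.0 × sin 66° / sin 31°
V₂ = 18.0 × 0.9135/0.5150 = 32 m s⁻¹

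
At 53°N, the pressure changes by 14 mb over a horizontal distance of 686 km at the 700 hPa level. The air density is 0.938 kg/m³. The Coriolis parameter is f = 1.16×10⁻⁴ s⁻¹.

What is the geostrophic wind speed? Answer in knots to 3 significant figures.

Pressure gradient: |∂P/∂n| = 1400 Pa / 686000 m = 2.04×10⁻³ Pa/m
Geostrophic balance (pressure-gradient force = Coriolis force):
V_g = (1/(fρ)) |∂P/∂n| = 2.04×10⁻³ / (1.16×10⁻⁴ × 0.938) = 18.8 m/s
Converting: 18.8 m/s × 1.944 = 36.5 knots

36.5 knots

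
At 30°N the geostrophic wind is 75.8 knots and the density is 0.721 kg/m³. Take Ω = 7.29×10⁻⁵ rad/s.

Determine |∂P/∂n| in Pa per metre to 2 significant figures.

2.0×10⁻³ Pa/m

Coriolis parameter at 30°N:
f = 2Ω sin φ = 2 × 7.29×10⁻⁵ × sin 30° = 7.29×10⁻⁵ s⁻¹
Wind speed in SI: 75.8 knots = 39.0 m/s
Geostrophic balance rearranged: |∂P/∂n| = f ρ V_g
|∂P/∂n| = 7.29×10⁻⁵ × 0.721 × 39.0 = 2.05×10⁻³ Pa/m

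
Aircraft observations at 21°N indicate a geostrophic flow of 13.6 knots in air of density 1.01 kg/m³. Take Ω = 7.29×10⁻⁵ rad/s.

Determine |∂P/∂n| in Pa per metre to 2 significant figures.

Coriolis parameter at 21°N:
f = 2Ω sin φ = 2 × 7.29×10⁻⁵ × sin 21° = 5.23×10⁻⁵ s⁻¹
Wind speed in SI: 13.6 knots = 7.00 m/s
Geostrophic balance rearranged: |∂P/∂n| = f ρ V_g
|∂P/∂n| = 5.23×10⁻⁵ × 1.01 × 7.00 = 3.69×10⁻⁴ Pa/m

3.7×10⁻⁴ Pa/m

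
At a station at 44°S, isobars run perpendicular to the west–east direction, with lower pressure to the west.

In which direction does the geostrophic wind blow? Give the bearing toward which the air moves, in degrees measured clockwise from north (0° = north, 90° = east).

180°

The pressure-gradient force points toward the west (bearing 270°).
Geostrophic balance: in the Southern Hemisphere the Coriolis force deflects motion to the left, so the geostrophic wind blows 90° to the left of the pressure-gradient force (low pressure on the right).
Rotating 270° by 90° counterclockwise gives 180° — the wind blows toward the south.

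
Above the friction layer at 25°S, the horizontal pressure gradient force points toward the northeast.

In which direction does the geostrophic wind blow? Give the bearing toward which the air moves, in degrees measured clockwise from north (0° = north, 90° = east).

The pressure-gradient force points toward the northeast (bearing 045°).
Geostrophic balance: in the Southern Hemisphere the Coriolis force deflects motion to the left, so the geostrophic wind blows 90° to the left of the pressure-gradient force (low pressure on the right).
Rotating 045° by 90° counterclockwise gives 315° — the wind blows toward the northwest.

315°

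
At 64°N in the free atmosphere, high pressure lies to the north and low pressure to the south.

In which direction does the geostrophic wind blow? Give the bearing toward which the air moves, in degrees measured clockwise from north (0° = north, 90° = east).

The pressure-gradient force points toward the south (bearing 180°).
Geostrophic balance: in the Northern Hemisphere the Coriolis force deflects motion to the right, so the geostrophic wind blows 90° to the right of the pressure-gradient force (low pressure on the left).
Rotating 180° by 90° clockwise gives 270° — the wind blows toward the west.

270°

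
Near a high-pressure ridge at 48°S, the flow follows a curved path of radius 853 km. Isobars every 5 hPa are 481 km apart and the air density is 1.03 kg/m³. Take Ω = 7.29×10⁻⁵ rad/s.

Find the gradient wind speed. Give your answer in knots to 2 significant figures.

Coriolis parameter at 48°S:
f = 2Ω sin φ = 2 × 7.29×10⁻⁵ × sin 48° = 1.08×10⁻⁴ s⁻¹
Pressure gradient: |∂P/∂n| = 500 Pa / 481000 m = 1.04×10⁻³ Pa/m
Geostrophic speed: V_g = |∂P/∂n|/(fρ) = 1.04×10⁻³/(1.08×10⁻⁴ × 1.03) = 9.31 m/s
Around a high, pressure-gradient force acts outward with centrifugal, so Coriolis balances both:
fV = (1/ρ)|∂P/∂n| + V²/R  →  V² − fR·V + fR·V_g = 0
With fR = 1.08×10⁻⁴ × 853×10³ m = 92.4 m/s:
V = [fR − √((fR)² − 4 fR V_g)]/2 = [92.4 − √(92.4² − 4×92.4×9.31)]/2 = 10.5 m/s
Supergeostrophic (V > V_g = 9.31 m/s), as expected around a high.
Converting: 10.5 m/s × 1.944 = 20 knots

20 knots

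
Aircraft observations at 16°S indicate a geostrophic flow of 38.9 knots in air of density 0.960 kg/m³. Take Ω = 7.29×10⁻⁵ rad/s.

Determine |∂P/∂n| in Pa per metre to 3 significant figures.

7.72×10⁻⁴ Pa/m

Coriolis parameter at 16°S:
f = 2Ω sin φ = 2 × 7.29×10⁻⁵ × sin 16° = 4.02×10⁻⁵ s⁻¹
Wind speed in SI: 38.9 knots = 20.0 m/s
Geostrophic balance rearranged: |∂P/∂n| = f ρ V_g
|∂P/∂n| = 4.02×10⁻⁵ × 0.960 × 20.0 = 7.72×10⁻⁴ Pa/m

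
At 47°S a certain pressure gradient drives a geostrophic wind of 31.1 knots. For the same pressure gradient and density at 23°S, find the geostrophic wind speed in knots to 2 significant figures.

With the same pressure gradient and density, V_g ∝ 1/f ∝ 1/sin φ.
V₂ = V₁ · sin φ₁ / sin φ₂ = 31.1 × sin 47° / sin 23°
V₂ = 31.1 × 0.7314/0.3907 = 58 knots

58 knots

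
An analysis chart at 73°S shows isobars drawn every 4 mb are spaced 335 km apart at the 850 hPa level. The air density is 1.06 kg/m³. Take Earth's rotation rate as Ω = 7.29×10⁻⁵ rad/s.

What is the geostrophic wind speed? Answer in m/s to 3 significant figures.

8.08 m/s

Coriolis parameter at 73°S:
f = 2Ω sin φ = 2 × 7.29×10⁻⁵ × sin 73° = 1.39×10⁻⁴ s⁻¹
Pressure gradient: |∂P/∂n| = 400 Pa / 335000 m = 1.19×10⁻³ Pa/m
Geostrophic balance (pressure-gradient force = Coriolis force):
V_g = (1/(fρ)) |∂P/∂n| = 1.19×10⁻³ / (1.39×10⁻⁴ × 1.06) = 8.08 m/s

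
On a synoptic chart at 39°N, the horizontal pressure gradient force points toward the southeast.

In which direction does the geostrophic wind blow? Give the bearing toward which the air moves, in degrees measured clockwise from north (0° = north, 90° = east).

225°

The pressure-gradient force points toward the southeast (bearing 135°).
Geostrophic balance: in the Northern Hemisphere the Coriolis force deflects motion to the right, so the geostrophic wind blows 90° to the right of the pressure-gradient force (low pressure on the left).
Rotating 135° by 90° clockwise gives 225° — the wind blows toward the southwest.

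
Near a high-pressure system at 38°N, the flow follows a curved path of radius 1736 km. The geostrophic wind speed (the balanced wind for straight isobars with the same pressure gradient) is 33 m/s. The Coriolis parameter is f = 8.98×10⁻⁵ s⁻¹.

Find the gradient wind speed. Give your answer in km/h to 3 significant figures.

Around a high, pressure-gradient force acts outward with centrifugal, so Coriolis balances both:
fV = (1/ρ)|∂P/∂n| + V²/R  →  V² − fR·V + fR·V_g = 0
With fR = 8.98×10⁻⁵ × 1736×10³ m = 156 m/s:
V = [fR − √((fR)² − 4 fR V_g)]/2 = [156 − √(156² − 4×156×33)]/2 = 47.4 m/s
Supergeostrophic (V > V_g = 33 m/s), as expected around a high.
Converting: 47.4 m/s × 3.6 = 171 km/h

171 km/h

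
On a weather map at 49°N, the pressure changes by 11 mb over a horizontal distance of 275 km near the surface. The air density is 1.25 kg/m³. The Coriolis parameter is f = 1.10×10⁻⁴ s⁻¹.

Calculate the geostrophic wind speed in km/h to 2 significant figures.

Pressure gradient: |∂P/∂n| = 1100 Pa / 275000 m = 4.00×10⁻³ Pa/m
Geostrophic balance (pressure-gradient force = Coriolis force):
V_g = (1/(fρ)) |∂P/∂n| = 4.00×10⁻³ / (1.10×10⁻⁴ × 1.25) = 29.1 m/s
Converting: 29.1 m/s × 3.6 = 100 km/h

100 km/h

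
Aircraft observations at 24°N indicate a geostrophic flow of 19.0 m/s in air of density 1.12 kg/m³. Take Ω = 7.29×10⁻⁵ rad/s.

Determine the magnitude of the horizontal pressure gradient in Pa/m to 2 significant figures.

Coriolis parameter at 24°N:
f = 2Ω sin φ = 2 × 7.29×10⁻⁵ × sin 24° = 5.93×10⁻⁵ s⁻¹
Geostrophic balance rearranged: |∂P/∂n| = f ρ V_g
|∂P/∂n| = 5.93×10⁻⁵ × 1.12 × 19.0 = 1.26×10⁻³ Pa/m

1.3×10⁻³ Pa/m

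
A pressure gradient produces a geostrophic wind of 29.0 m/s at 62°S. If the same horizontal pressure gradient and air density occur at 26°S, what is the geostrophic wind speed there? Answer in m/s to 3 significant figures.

With the same pressure gradient and density, V_g ∝ 1/f ∝ 1/sin φ.
V₂ = V₁ · sin φ₁ / sin φ₂ = 29.0 × sin 62° / sin 26°
V₂ = 29.0 × 0.8829/0.4384 = 58.4 m/s

58.4 m/s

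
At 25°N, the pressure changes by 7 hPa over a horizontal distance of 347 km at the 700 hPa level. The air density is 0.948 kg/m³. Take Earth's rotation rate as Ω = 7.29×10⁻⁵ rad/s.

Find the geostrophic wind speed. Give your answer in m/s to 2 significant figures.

35 m/s

Coriolis parameter at 25°N:
f = 2Ω sin φ = 2 × 7.29×10⁻⁵ × sin 25° = 6.16×10⁻⁵ s⁻¹
Pressure gradient: |∂P/∂n| = 700 Pa / 347000 m = 2.02×10⁻³ Pa/m
Geostrophic balance (pressure-gradient force = Coriolis force):
V_g = (1/(fρ)) |∂P/∂n| = 2.02×10⁻³ / (6.16×10⁻⁵ × 0.948) = 34.5 m/s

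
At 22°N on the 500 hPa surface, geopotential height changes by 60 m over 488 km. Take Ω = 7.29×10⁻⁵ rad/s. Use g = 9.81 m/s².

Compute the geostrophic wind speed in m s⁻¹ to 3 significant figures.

Coriolis parameter at 22°N:
f = 2Ω sin φ = 2 × 7.29×10⁻⁵ × sin 22° = 5.46×10⁻⁵ s⁻¹
Height gradient: |∂Z/∂n| = 60 m / 488000 m = 1.23×10⁻⁴
On a pressure surface, geostrophic balance gives V_g = (g/f)|∂Z/∂n|:
V_g = 9.81 × 1.23×10⁻⁴ / 5.46×10⁻⁵ = 22.1 m/s

22.1 m s⁻¹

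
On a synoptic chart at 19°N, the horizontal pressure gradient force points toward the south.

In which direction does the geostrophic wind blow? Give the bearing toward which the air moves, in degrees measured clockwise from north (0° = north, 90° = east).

270°

The pressure-gradient force points toward the south (bearing 180°).
Geostrophic balance: in the Northern Hemisphere the Coriolis force deflects motion to the right, so the geostrophic wind blows 90° to the right of the pressure-gradient force (low pressure on the left).
Rotating 180° by 90° clockwise gives 270° — the wind blows toward the west.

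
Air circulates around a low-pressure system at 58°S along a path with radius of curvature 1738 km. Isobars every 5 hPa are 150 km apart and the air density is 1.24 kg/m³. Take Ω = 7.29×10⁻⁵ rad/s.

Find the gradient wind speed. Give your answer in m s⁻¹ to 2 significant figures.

Coriolis parameter at 58°S:
f = 2Ω sin φ = 2 × 7.29×10⁻⁵ × sin 58° = 1.24×10⁻⁴ s⁻¹
Pressure gradient: |∂P/∂n| = 500 Pa / 150000 m = 3.33×10⁻³ Pa/m
Geostrophic speed: V_g = |∂P/∂n|/(fρ) = 3.33×10⁻³/(1.24×10⁻⁴ × 1.24) = 21.7 m/s
Around a low, centrifugal force acts outward with Coriolis, so pressure-gradient force balances both:
(1/ρ)|∂P/∂n| = fV + V²/R  →  V² + fR·V − fR·V_g = 0
With fR = 1.24×10⁻⁴ × 1738×10³ m = 215 m/s:
V = [−fR + √((fR)² + 4 fR V_g)]/2 = [−215 + √(215² + 4×215×21.7)]/2 = 19.9 m/s
Subgeostrophic (V < V_g = 21.7 m/s), as expected around a low.

20 m s⁻¹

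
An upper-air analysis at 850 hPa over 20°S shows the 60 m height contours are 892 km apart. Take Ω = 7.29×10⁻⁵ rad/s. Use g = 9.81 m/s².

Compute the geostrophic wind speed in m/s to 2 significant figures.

13 m/s

Coriolis parameter at 20°S:
f = 2Ω sin φ = 2 × 7.29×10⁻⁵ × sin 20° = 4.99×10⁻⁵ s⁻¹
Height gradient: |∂Z/∂n| = 60 m / 892000 m = 6.73×10⁻⁵
On a pressure surface, geostrophic balance gives V_g = (g/f)|∂Z/∂n|:
V_g = 9.81 × 6.73×10⁻⁵ / 4.99×10⁻⁵ = 13.2 m/s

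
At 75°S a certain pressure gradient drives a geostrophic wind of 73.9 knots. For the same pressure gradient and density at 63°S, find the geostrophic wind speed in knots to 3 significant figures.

With the same pressure gradient and density, V_g ∝ 1/f ∝ 1/sin φ.
V₂ = V₁ · sin φ₁ / sin φ₂ = 73.9 × sin 75° / sin 63°
V₂ = 73.9 × 0.9659/0.8910 = 80.1 knots

80.1 knots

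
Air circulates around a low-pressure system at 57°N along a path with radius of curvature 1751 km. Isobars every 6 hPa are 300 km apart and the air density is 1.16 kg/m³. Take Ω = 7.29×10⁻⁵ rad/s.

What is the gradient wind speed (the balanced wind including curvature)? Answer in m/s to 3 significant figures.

13.3 m/s

Coriolis parameter at 57°N:
f = 2Ω sin φ = 2 × 7.29×10⁻⁵ × sin 57° = 1.22×10⁻⁴ s⁻¹
Pressure gradient: |∂P/∂n| = 600 Pa / 300000 m = 2.00×10⁻³ Pa/m
Geostrophic speed: V_g = |∂P/∂n|/(fρ) = 2.00×10⁻³/(1.22×10⁻⁴ × 1.16) = 14.1 m/s
Around a low, centrifugal force acts outward with Coriolis, so pressure-gradient force balances both:
(1/ρ)|∂P/∂n| = fV + V²/R  →  V² + fR·V − fR·V_g = 0
With fR = 1.22×10⁻⁴ × 1751×10³ m = 214 m/s:
V = [−fR + √((fR)² + 4 fR V_g)]/2 = [−214 + √(214² + 4×214×14.1)]/2 = 13.3 m/s
Subgeostrophic (V < V_g = 14.1 m/s), as expected around a low.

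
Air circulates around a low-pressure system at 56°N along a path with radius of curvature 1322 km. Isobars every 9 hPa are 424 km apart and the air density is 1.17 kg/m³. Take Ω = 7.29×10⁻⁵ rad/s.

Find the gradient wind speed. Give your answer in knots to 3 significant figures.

Coriolis parameter at 56°N:
f = 2Ω sin φ = 2 × 7.29×10⁻⁵ × sin 56° = 1.21×10⁻⁴ s⁻¹
Pressure gradient: |∂P/∂n| = 900 Pa / 424000 m = 2.12×10⁻³ Pa/m
Geostrophic speed: V_g = |∂P/∂n|/(fρ) = 2.12×10⁻³/(1.21×10⁻⁴ × 1.17) = 15.0 m/s
Around a low, centrifugal force acts outward with Coriolis, so pressure-gradient force balances both:
(1/ρ)|∂P/∂n| = fV + V²/R  →  V² + fR·V − fR·V_g = 0
With fR = 1.21×10⁻⁴ × 1322×10³ m = 160 m/s:
V = [−fR + √((fR)² + 4 fR V_g)]/2 = [−160 + √(160² + 4×160×15)]/2 = 13.8 m/s
Subgeostrophic (V < V_g = 15 m/s), as expected around a low.
Converting: 13.8 m/s × 1.944 = 26.9 knots

26.9 knots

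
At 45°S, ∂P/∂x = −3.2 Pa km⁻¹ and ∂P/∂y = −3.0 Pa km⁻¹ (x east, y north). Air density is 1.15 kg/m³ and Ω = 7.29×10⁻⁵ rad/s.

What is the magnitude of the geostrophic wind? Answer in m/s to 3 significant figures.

Coriolis parameter at 45°S:
f = 2Ω sin φ = 2 × 7.29×10⁻⁵ × sin 45° = 1.03×10⁻⁴ s⁻¹
In the Southern Hemisphere f is negative: f = −1.03×10⁻⁴ s⁻¹.
Component geostrophic relations (x east, y north):
u_g = −(1/(fρ)) ∂P/∂y,  v_g = (1/(fρ)) ∂P/∂x
u_g = −(−3.0×10⁻³)/(−1.03×10⁻⁴ × 1.15) = −25.3 m/s;  v_g = (−3.2×10⁻³)/(−1.03×10⁻⁴ × 1.15) = 27.0 m/s
|V_g| = √(u_g² + v_g²) = 37.0 m/s

37.0 m/s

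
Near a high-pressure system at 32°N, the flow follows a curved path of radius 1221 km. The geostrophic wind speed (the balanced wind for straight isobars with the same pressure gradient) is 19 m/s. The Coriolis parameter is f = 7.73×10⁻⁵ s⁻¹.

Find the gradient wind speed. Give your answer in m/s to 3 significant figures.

Around a high, pressure-gradient force acts outward with centrifugal, so Coriolis balances both:
fV = (1/ρ)|∂P/∂n| + V²/R  →  V² − fR·V + fR·V_g = 0
With fR = 7.73×10⁻⁵ × 1221×10³ m = 94.4 m/s:
V = [fR − √((fR)² − 4 fR V_g)]/2 = [94.4 − √(94.4² − 4×94.4×19)]/2 = 26.4 m/s
Supergeostrophic (V > V_g = 19 m/s), as expected around a high.

26.4 m/s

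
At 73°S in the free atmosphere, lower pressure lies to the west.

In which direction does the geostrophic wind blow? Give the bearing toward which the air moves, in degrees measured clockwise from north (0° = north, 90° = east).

The pressure-gradient force points toward the west (bearing 270°).
Geostrophic balance: in the Southern Hemisphere the Coriolis force deflects motion to the left, so the geostrophic wind blows 90° to the left of the pressure-gradient force (low pressure on the right).
Rotating 270° by 90° counterclockwise gives 180° — the wind blows toward the south.

180°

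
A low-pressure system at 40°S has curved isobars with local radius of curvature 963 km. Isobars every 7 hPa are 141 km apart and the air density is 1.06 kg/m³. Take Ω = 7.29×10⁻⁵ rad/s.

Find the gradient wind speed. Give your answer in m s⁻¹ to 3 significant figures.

35.8 m s⁻¹

Coriolis parameter at 40°S:
f = 2Ω sin φ = 2 × 7.29×10⁻⁵ × sin 40° = 9.37×10⁻⁵ s⁻¹
Pressure gradient: |∂P/∂n| = 700 Pa / 141000 m = 4.96×10⁻³ Pa/m
Geostrophic speed: V_g = |∂P/∂n|/(fρ) = 4.96×10⁻³/(9.37×10⁻⁵ × 1.06) = 50.0 m/s
Around a low, centrifugal force acts outward with Coriolis, so pressure-gradient force balances both:
(1/ρ)|∂P/∂n| = fV + V²/R  →  V² + fR·V − fR·V_g = 0
With fR = 9.37×10⁻⁵ × 963×10³ m = 90.3 m/s:
V = [−fR + √((fR)² + 4 fR V_g)]/2 = [−90.3 + √(90.3² + 4×90.3×50)]/2 = 35.8 m/s
Subgeostrophic (V < V_g = 50 m/s), as expected around a low.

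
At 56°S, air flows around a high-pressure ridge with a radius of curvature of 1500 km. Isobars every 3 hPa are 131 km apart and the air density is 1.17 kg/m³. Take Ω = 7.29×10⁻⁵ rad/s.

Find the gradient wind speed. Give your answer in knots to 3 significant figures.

Coriolis parameter at 56°S:
f = 2Ω sin φ = 2 × 7.29×10⁻⁵ × sin 56° = 1.21×10⁻⁴ s⁻¹
Pressure gradient: |∂P/∂n| = 300 Pa / 131000 m = 2.29×10⁻³ Pa/m
Geostrophic speed: V_g = |∂P/∂n|/(fρ) = 2.29×10⁻³/(1.21×10⁻⁴ × 1.17) = 16.2 m/s
Around a high, pressure-gradient force acts outward with centrifugal, so Coriolis balances both:
fV = (1/ρ)|∂P/∂n| + V²/R  →  V² − fR·V + fR·V_g = 0
With fR = 1.21×10⁻⁴ × 1500×10³ m = 181 m/s:
V = [fR − √((fR)² − 4 fR V_g)]/2 = [181 − √(181² − 4×181×16.2)]/2 = 18 m/s
Supergeostrophic (V > V_g = 16.2 m/s), as expected around a high.
Converting: 18 m/s × 1.944 = 34.9 knots

34.9 knots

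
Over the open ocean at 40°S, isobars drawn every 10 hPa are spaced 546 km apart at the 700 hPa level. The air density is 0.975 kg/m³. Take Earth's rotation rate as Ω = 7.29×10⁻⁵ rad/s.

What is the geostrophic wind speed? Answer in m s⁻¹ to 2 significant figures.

20 m s⁻¹

Coriolis parameter at 40°S:
f = 2Ω sin φ = 2 × 7.29×10⁻⁵ × sin 40° = 9.37×10⁻⁵ s⁻¹
Pressure gradient: |∂P/∂n| = 1000 Pa / 546000 m = 1.83×10⁻³ Pa/m
Geostrophic balance (pressure-gradient force = Coriolis force):
V_g = (1/(fρ)) |∂P/∂n| = 1.83×10⁻³ / (9.37×10⁻⁵ × 0.975) = 20.0 m/s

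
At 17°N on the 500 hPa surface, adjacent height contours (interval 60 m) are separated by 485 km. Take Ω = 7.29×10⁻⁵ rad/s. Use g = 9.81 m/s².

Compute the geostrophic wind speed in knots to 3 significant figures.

Coriolis parameter at 17°N:
f = 2Ω sin φ = 2 × 7.29×10⁻⁵ × sin 17° = 4.26×10⁻⁵ s⁻¹
Height gradient: |∂Z/∂n| = 60 m / 485000 m = 1.24×10⁻⁴
On a pressure surface, geostrophic balance gives V_g = (g/f)|∂Z/∂n|:
V_g = 9.81 × 1.24×10⁻⁴ / 4.26×10⁻⁵ = 28.5 m/s
Converting: 28.5 m/s × 1.944 = 55.3 knots

55.3 knots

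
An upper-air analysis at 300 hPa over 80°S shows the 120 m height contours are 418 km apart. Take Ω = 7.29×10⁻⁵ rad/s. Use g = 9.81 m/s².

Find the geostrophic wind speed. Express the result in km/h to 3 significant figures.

Coriolis parameter at 80°S:
f = 2Ω sin φ = 2 × 7.29×10⁻⁵ × sin 80° = 1.44×10⁻⁴ s⁻¹
Height gradient: |∂Z/∂n| = 120 m / 418000 m = 2.87×10⁻⁴
On a pressure surface, geostrophic balance gives V_g = (g/f)|∂Z/∂n|:
V_g = 9.81 × 2.87×10⁻⁴ / 1.44×10⁻⁴ = 19.6 m/s
Converting: 19.6 m/s × 3.6 = 70.6 km/h

70.6 km/h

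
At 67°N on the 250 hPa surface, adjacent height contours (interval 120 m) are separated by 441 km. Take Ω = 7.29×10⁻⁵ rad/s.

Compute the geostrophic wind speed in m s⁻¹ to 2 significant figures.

20 m s⁻¹

Coriolis parameter at 67°N:
f = 2Ω sin φ = 2 × 7.29×10⁻⁵ × sin 67° = 1.34×10⁻⁴ s⁻¹
Height gradient: |∂Z/∂n| = 120 m / 441000 m = 2.72×10⁻⁴
On a pressure surface, geostrophic balance gives V_g = (g/f)|∂Z/∂n|:
V_g = 9.81 × 2.72×10⁻⁴ / 1.34×10⁻⁴ = 19.9 m/s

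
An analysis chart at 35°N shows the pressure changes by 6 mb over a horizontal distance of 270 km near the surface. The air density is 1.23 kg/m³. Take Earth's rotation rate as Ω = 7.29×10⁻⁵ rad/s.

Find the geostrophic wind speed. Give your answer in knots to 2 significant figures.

42 knots

Coriolis parameter at 35°N:
f = 2Ω sin φ = 2 × 7.29×10⁻⁵ × sin 35° = 8.36×10⁻⁵ s⁻¹
Pressure gradient: |∂P/∂n| = 600 Pa / 270000 m = 2.22×10⁻³ Pa/m
Geostrophic balance (pressure-gradient force = Coriolis force):
V_g = (1/(fρ)) |∂P/∂n| = 2.22×10⁻³ / (8.36×10⁻⁵ × 1.23) = 21.6 m/s
Converting: 21.6 m/s × 1.944 = 42 knots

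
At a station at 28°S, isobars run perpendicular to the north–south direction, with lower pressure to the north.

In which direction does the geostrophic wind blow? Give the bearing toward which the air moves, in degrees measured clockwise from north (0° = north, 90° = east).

270°

The pressure-gradient force points toward the north (bearing 000°).
Geostrophic balance: in the Southern Hemisphere the Coriolis force deflects motion to the left, so the geostrophic wind blows 90° to the left of the pressure-gradient force (low pressure on the right).
Rotating 000° by 90° counterclockwise gives 270° — the wind blows toward the west.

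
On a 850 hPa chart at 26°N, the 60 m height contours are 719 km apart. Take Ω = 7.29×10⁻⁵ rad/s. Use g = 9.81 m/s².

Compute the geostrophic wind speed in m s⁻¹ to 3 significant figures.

Coriolis parameter at 26°N:
f = 2Ω sin φ = 2 × 7.29×10⁻⁵ × sin 26° = 6.39×10⁻⁵ s⁻¹
Height gradient: |∂Z/∂n| = 60 m / 719000 m = 8.34×10⁻⁵
On a pressure surface, geostrophic balance gives V_g = (g/f)|∂Z/∂n|:
V_g = 9.81 × 8.34×10⁻⁵ / 6.39×10⁻⁵ = 12.8 m/s

12.8 m s⁻¹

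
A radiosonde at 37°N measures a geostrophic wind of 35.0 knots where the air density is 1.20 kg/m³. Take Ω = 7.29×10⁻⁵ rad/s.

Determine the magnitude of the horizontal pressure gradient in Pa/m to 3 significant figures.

Coriolis parameter at 37°N:
f = 2Ω sin φ = 2 × 7.29×10⁻⁵ × sin 37° = 8.77×10⁻⁵ s⁻¹
Wind speed in SI: 35.0 knots = 18.0 m/s
Geostrophic balance rearranged: |∂P/∂n| = f ρ V_g
|∂P/∂n| = 8.77×10⁻⁵ × 1.20 × 18.0 = 1.90×10⁻³ Pa/m

1.90×10⁻³ Pa/m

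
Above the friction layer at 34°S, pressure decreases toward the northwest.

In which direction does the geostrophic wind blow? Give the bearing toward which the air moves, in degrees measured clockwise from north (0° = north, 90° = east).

The pressure-gradient force points toward the northwest (bearing 315°).
Geostrophic balance: in the Southern Hemisphere the Coriolis force deflects motion to the left, so the geostrophic wind blows 90° to the left of the pressure-gradient force (low pressure on the right).
Rotating 315° by 90° counterclockwise gives 225° — the wind blows toward the southwest.

225°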